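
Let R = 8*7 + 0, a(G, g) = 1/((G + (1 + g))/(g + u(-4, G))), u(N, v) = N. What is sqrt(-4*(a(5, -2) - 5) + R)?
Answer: sqrt(82) ≈ 9.0554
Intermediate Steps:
a(G, g) = (-4 + g)/(1 + G + g) (a(G, g) = 1/((G + (1 + g))/(g - 4)) = 1/((1 + G + g)/(-4 + g)) = (-4 + g)/(1 + G + g))
R = 56 (R = 56 + 0 = 56)
sqrt(-4*(a(5, -2) - 5) + R) = sqrt(-4*((-4 - 2)/(1 + 5 - 2) - 5) + 56) = sqrt(-4*(-6/4 - 5) + 56) = sqrt(-4*((1/4)*(-6) - 5) + 56) = sqrt(-4*(-3/2 - 5) + 56) = sqrt(-4*(-13/2) + 56) = sqrt(26 + 56) = sqrt(82)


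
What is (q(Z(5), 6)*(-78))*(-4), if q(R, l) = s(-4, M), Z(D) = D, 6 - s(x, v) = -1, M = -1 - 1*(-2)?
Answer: 2184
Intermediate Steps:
M = 1 (M = -1 + 2 = 1)
s(x, v) = 7 (s(x, v) = 6 - 1*(-1) = 6 + 1 = 7)
q(R, l) = 7
(q(Z(5), 6)*(-78))*(-4) = (7*(-78))*(-4) = -546*(-4) = 2184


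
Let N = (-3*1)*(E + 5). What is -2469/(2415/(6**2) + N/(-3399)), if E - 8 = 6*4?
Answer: -33568524/912509 ≈ -36.787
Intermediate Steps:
E = 32 (E = 8 + 6*4 = 8 + 24 = 32)
N = -111 (N = (-3*1)*(32 + 5) = -3*37 = -111)
-2469/(2415/(6**2) + N/(-3399)) = -2469/(2415/(6**2) - 111/(-3399)) = -2469/(2415/36 - 111*(-1/3399)) = -2469/(2415*(1/36) + 37/1133) = -2469/(805/12 + 37/1133) = -2469/912509/13596 = -2469*13596/912509 = -33568524/912509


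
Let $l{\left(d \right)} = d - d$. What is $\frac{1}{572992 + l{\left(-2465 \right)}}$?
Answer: $\frac{1}{572992} \approx 1.7452 \cdot 10^{-6}$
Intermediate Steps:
$l{\left(d \right)} = 0$
$\frac{1}{572992 + l{\left(-2465 \right)}} = \frac{1}{572992 + 0} = \frac{1}{572992}$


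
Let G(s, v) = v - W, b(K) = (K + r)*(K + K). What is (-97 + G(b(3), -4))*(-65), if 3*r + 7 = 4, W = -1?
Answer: 6500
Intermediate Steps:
r = -1 (r = -7/3 + (⅓)*4 = -7/3 + 4/3 = -1)
b(K) = 2*K*(-1 + K) (b(K) = (K - 1)*(K + K) = (-1 + K)*(2*K) = 2*K*(-1 + K))
G(s, v) = 1 + v (G(s, v) = v - 1*(-1) = v + 1 = 1 + v)
(-97 + G(b(3), -4))*(-65) = (-97 + (1 - 4))*(-65) = (-97 - 3)*(-65) = -100*(-65) = 6500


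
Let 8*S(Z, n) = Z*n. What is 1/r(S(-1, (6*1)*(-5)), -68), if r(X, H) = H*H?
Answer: 1/4624 ≈ 0.00021626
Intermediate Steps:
S(Z, n) = Z*n/8 (S(Z, n) = (Z*n)/8 = Z*n/8)
r(X, H) = H²
1/r(S(-1, (6*1)*(-5)), -68) = 1/((-68)²) = 1/4624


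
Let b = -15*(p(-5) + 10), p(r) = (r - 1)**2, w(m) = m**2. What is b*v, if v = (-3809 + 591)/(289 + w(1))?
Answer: 222042/29 ≈ 7656.6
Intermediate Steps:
p(r) = (-1 + r)**2
v = -1609/145 (v = (-3809 + 591)/(289 + 1**2) = -3218/(289 + 1) = -3218/290 = -3218*1/290 = -1609/145 ≈ -11.097)
b = -690 (b = -15*((-1 - 5)**2 + 10) = -15*((-6)**2 + 10) = -15*(36 + 10) = -15*46 = -690)
b*v = -690*(-1609/145) = 222042/29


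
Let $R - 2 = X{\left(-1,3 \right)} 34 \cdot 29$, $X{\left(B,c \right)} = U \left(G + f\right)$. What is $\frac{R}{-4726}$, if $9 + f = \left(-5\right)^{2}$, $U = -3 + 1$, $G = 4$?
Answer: $\frac{19719}{2363} \approx 8.3449$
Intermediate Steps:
$U = -2$
$f = 16$ ($f = -9 + \left(-5\right)^{2} = -9 + 25 = 16$)
$X{\left(B,c \right)} = -40$ ($X{\left(B,c \right)} = - 2 \left(4 + 16\right) = \left(-2\right) 20 = -40$)
$R = -39438$ ($R = 2 + \left(-40\right) 34 \cdot 29 = 2 - 39440 = -39438$)
$\frac{R}{-4726} = - \frac{39438}{-4726} = \left(-39438\right) \left(- \frac{1}{4726}\right) = \frac{19719}{2363}$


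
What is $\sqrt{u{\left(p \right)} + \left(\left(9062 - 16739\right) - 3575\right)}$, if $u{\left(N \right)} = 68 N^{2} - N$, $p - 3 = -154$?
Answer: $\sqrt{1539367} \approx 1240.7$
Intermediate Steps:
$p = -151$ ($p = 3 - 154 = -151$)
$u{\left(N \right)} = - N + 68 N^{2}$
$\sqrt{u{\left(p \right)} + \left(\left(9062 - 16739\right) - 3575\right)} = \sqrt{- 151 \left(-1 + 68 \left(-151\right)\right) + \left(\left(9062 - 16739\right) - 3575\right)} = \sqrt{- 151 \left(-1 - 10268\right) - 11252} = \sqrt{\left(-151\right) \left(-10269\right) - 11252} = \sqrt{1550619 - 11252} = \sqrt{1539367}$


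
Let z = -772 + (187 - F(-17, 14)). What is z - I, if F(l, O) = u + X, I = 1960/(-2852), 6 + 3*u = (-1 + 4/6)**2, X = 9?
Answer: -11384075/19251 ≈ -591.35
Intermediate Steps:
u = -53/27 (u = -2 + (-1 + 4/6)**2/3 = -2 + (-1 + 4*(1/6))**2/3 = -2 + (-1 + 2/3)**2/3 = -2 + (-1/3)**2/3 = -2 + (1/3)*(1/9) = -2 + 1/27 = -53/27 ≈ -1.9630)
I = -490/713 (I = 1960*(-1/2852) = -490/713 ≈ -0.68724)
F(l, O) = 190/27 (F(l, O) = -53/27 + 9 = 190/27)
z = -15985/27 (z = -772 + (187 - 1*190/27) = -772 + (187 - 190/27) = -772 + 4859/27 = -15985/27 ≈ -592.04)
z - I = -15985/27 - 1*(-490/713) = -15985/27 + 490/713 = -11384075/19251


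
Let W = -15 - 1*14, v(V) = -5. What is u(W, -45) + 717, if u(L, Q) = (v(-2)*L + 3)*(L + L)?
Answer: -7867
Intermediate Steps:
W = -29 (W = -15 - 14 = -29)
u(L, Q) = 2*L*(3 - 5*L) (u(L, Q) = (-5*L + 3)*(L + L) = (3 - 5*L)*(2*L) = 2*L*(3 - 5*L))
u(W, -45) + 717 = 2*(-29)*(3 - 5*(-29)) + 717 = 2*(-29)*(3 + 145) + 717 = 2*(-29)*148 + 717 = -8584 + 717 = -7867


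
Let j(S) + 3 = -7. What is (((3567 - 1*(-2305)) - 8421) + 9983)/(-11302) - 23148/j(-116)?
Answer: 65386089/28255 ≈ 2314.1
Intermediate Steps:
j(S) = -10 (j(S) = -3 - 7 = -10)
(((3567 - 1*(-2305)) - 8421) + 9983)/(-11302) - 23148/j(-116) = (((3567 - 1*(-2305)) - 8421) + 9983)/(-11302) - 23148/(-10) = (((3567 + 2305) - 8421) + 9983)*(-1/11302) - 23148*(-⅒) = ((5872 - 8421) + 9983)*(-1/11302) + 11574/5 = (-2549 + 9983)*(-1/11302) + 11574/5 = 7434*(-1/11302) + 11574/5 = -3717/5651 + 11574/5 = 65386089/28255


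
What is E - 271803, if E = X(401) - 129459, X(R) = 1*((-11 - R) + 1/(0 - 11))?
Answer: -4418415/11 ≈ -4.0167e+5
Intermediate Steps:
X(R) = -122/11 - R (X(R) = 1*((-11 - R) + 1/(-11)) = 1*((-11 - R) - 1/11) = 1*(-122/11 - R) = -122/11 - R)
E = -1428582/11 (E = (-122/11 - 1*401) - 129459 = (-122/11 - 401) - 129459 = -4533/11 - 129459 = -1428582/11 ≈ -1.2987e+5)
E - 271803 = -1428582/11 - 271803 = -4418415/11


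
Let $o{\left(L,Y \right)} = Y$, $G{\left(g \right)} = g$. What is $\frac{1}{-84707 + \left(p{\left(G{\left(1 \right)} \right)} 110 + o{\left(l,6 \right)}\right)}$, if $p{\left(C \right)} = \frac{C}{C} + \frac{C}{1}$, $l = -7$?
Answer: $- \frac{1}{84481} \approx -1.1837 \cdot 10^{-5}$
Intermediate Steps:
$p{\left(C \right)} = 1 + C$ ($p{\left(C \right)} = 1 + C 1 = 1 + C$)
$\frac{1}{-84707 + \left(p{\left(G{\left(1 \right)} \right)} 110 + o{\left(l,6 \right)}\right)} = \frac{1}{-84707 + \left(\left(1 + 1\right) 110 + 6\right)} = \frac{1}{-84707 + \left(2 \cdot 110 + 6\right)} = \frac{1}{-84707 + \left(220 + 6\right)} = \frac{1}{-84707 + 226} = \frac{1}{-84481} = - \frac{1}{84481}$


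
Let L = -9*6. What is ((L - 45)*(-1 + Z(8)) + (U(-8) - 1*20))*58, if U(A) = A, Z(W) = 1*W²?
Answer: -363370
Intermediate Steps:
Z(W) = W²
L = -54
((L - 45)*(-1 + Z(8)) + (U(-8) - 1*20))*58 = ((-54 - 45)*(-1 + 8²) + (-8 - 1*20))*58 = (-99*(-1 + 64) + (-8 - 20))*58 = (-99*63 - 28)*58 = (-6237 - 28)*58 = -6265*58 = -363370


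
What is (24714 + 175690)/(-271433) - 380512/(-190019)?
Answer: 65202946020/51577427227 ≈ 1.2642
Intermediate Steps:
(24714 + 175690)/(-271433) - 380512/(-190019) = 200404*(-1/271433) - 380512*(-1/190019) = -200404/271433 + 380512/190019 = 65202946020/51577427227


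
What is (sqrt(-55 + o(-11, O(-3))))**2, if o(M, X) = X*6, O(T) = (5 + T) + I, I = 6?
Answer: -7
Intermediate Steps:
O(T) = 11 + T (O(T) = (5 + T) + 6 = 11 + T)
o(M, X) = 6*X
(sqrt(-55 + o(-11, O(-3))))**2 = (sqrt(-55 + 6*(11 - 3)))**2 = (sqrt(-55 + 6*8))**2 = (sqrt(-55 + 48))**2 = (sqrt(-7))**2 = (I*sqrt(7))**2 = -7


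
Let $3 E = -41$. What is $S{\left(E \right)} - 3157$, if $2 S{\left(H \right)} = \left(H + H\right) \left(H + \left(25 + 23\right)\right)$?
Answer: $- \frac{32636}{9} \approx -3626.2$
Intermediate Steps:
$E = - \frac{41}{3}$ ($E = \frac{1}{3} \left(-41\right) = - \frac{41}{3} \approx -13.667$)
$S{\left(H \right)} = H \left(48 + H\right)$ ($S{\left(H \right)} = \frac{\left(H + H\right) \left(H + \left(25 + 23\right)\right)}{2} = \frac{2 H \left(H + 48\right)}{2} = \frac{2 H \left(48 + H\right)}{2} = H \left(48 + H\right)$)
$S{\left(E \right)} - 3157 = - \frac{41 \left(48 - \frac{41}{3}\right)}{3} - 3157 = \left(- \frac{41}{3}\right) \frac{103}{3} - 3157 = - \frac{4223}{9} - 3157 = - \frac{32636}{9}$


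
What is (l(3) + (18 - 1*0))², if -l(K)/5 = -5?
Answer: 1849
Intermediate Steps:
l(K) = 25 (l(K) = -5*(-5) = 25)
(l(3) + (18 - 1*0))² = (25 + (18 - 1*0))² = (25 + (18 + 0))² = (25 + 18)² = 43² = 1849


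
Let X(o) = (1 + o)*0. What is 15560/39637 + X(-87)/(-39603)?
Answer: 15560/39637 ≈ 0.39256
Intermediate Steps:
X(o) = 0
15560/39637 + X(-87)/(-39603) = 15560/39637 + 0/(-39603) = 15560*(1/39637) + 0*(-1/39603) = 15560/39637 + 0 = 15560/39637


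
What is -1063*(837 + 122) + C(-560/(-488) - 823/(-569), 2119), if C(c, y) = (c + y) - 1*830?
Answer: -35338114719/34709 ≈ -1.0181e+6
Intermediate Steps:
C(c, y) = -830 + c + y (C(c, y) = (c + y) - 830 = -830 + c + y)
-1063*(837 + 122) + C(-560/(-488) - 823/(-569), 2119) = -1063*(837 + 122) + (-830 + (-560/(-488) - 823/(-569)) + 2119) = -1063*959 + (-830 + (-560*(-1/488) - 823*(-1/569)) + 2119) = -1019417 + (-830 + (70/61 + 823/569) + 2119) = -1019417 + (-830 + 90033/34709 + 2119) = -1019417 + 44829934/34709 = -35338114719/34709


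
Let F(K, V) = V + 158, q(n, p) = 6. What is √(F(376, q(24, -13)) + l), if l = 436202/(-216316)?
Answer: √1894907718138/108158 ≈ 12.727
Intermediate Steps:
F(K, V) = 158 + V
l = -218101/108158 (l = 436202*(-1/216316) = -218101/108158 ≈ -2.0165)
√(F(376, q(24, -13)) + l) = √((158 + 6) - 218101/108158) = √(164 - 218101/108158) = √(17519811/108158) = √1894907718138/108158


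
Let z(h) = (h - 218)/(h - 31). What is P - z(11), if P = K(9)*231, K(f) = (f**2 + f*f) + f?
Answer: 789813/20 ≈ 39491.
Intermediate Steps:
K(f) = f + 2*f**2 (K(f) = (f**2 + f**2) + f = 2*f**2 + f = f + 2*f**2)
P = 39501 (P = (9*(1 + 2*9))*231 = (9*(1 + 18))*231 = (9*19)*231 = 171*231 = 39501)
z(h) = (-218 + h)/(-31 + h)
P - z(11) = 39501 - (-218 + 11)/(-31 + 11) = 39501 - (-207)/(-20) = 39501 - (-1)*(-207)/20 = 39501 - 1*207/20 = 39501 - 207/20 = 789813/20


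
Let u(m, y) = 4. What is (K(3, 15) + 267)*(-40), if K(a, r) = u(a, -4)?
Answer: -10840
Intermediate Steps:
K(a, r) = 4
(K(3, 15) + 267)*(-40) = (4 + 267)*(-40) = 271*(-40) = -10840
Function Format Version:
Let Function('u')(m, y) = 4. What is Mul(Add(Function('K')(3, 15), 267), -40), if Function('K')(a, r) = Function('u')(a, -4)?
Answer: -10840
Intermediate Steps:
Function('K')(a, r) = 4
Mul(Add(Function('K')(3, 15), 267), -40) = Mul(Add(4, 267), -40) = Mul(271, -40) = -10840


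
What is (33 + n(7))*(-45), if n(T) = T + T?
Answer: -2115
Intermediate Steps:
n(T) = 2*T
(33 + n(7))*(-45) = (33 + 2*7)*(-45) = (33 + 14)*(-45) = 47*(-45) = -2115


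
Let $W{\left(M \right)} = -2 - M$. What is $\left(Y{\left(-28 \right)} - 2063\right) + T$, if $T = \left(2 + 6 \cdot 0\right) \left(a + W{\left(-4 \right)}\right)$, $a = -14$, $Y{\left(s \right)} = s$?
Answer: $-2115$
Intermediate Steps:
$T = -24$ ($T = \left(2 + 6 \cdot 0\right) \left(-14 - -2\right) = \left(2 + 0\right) \left(-14 + \left(-2 + 4\right)\right) = 2 \left(-14 + 2\right) = 2 \left(-12\right) = -24$)
$\left(Y{\left(-28 \right)} - 2063\right) + T = \left(-28 - 2063\right) - 24 = -2091 - 24 = -2115$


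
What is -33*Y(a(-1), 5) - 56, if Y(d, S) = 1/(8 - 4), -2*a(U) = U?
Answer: -257/4 ≈ -64.250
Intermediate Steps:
a(U) = -U/2
Y(d, S) = 1/4
-33*Y(a(-1), 5) - 56 = -33*1/4 - 56 = -33/4 - 56 = -257/4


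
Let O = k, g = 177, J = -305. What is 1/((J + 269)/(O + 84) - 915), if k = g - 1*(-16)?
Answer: -277/253491 ≈ -0.0010927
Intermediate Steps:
k = 193 (k = 177 - 1*(-16) = 177 + 16 = 193)
O = 193
1/((J + 269)/(O + 84) - 915) = 1/((-305 + 269)/(193 + 84) - 915) = 1/(-36/277 - 915) = 1/(-253491/277) = -277/253491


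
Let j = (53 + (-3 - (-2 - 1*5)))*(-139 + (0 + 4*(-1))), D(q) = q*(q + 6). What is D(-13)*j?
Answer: -741741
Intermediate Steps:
D(q) = q*(6 + q)
j = -8151 (j = (53 + (-3 - (-2 - 5)))*(-139 + (0 - 4)) = (53 + (-3 - 1*(-7)))*(-139 - 4) = (53 + (-3 + 7))*(-143) = (53 + 4)*(-143) = 57*(-143) = -8151)
D(-13)*j = -13*(6 - 13)*(-8151) = -13*(-7)*(-8151) = 91*(-8151) = -741741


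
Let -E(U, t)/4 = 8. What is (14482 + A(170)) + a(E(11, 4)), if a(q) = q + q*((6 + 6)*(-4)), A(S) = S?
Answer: 16156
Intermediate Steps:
E(U, t) = -32 (E(U, t) = -4*8 = -32)
a(q) = -47*q (a(q) = q + q*(12*(-4)) = q + q*(-48) = q - 48*q = -47*q)
(14482 + A(170)) + a(E(11, 4)) = (14482 + 170) - 47*(-32) = 14652 + 1504 = 16156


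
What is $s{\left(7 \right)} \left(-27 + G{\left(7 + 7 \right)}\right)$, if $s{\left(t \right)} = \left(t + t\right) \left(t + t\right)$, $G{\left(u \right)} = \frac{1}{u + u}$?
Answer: $-5285$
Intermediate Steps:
$G{\left(u \right)} = \frac{1}{2 u}$
$s{\left(t \right)} = 4 t^{2}$ ($s{\left(t \right)} = 2 t 2 t = 4 t^{2}$)
$s{\left(7 \right)} \left(-27 + G{\left(7 + 7 \right)}\right) = 4 \cdot 7^{2} \left(-27 + \frac{1}{2 \left(7 + 7\right)}\right) = 4 \cdot 49 \left(-27 + \frac{1}{2 \cdot 14}\right) = 196 \left(-27 + \frac{1}{2} \cdot \frac{1}{14}\right) = 196 \left(-27 + \frac{1}{28}\right) = 196 \left(- \frac{755}{28}\right) = -5285$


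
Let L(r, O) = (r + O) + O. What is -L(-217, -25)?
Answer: 267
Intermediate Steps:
L(r, O) = r + 2*O (L(r, O) = (O + r) + O = r + 2*O)
-L(-217, -25) = -(-217 + 2*(-25)) = -(-217 - 50) = -1*(-267) = 267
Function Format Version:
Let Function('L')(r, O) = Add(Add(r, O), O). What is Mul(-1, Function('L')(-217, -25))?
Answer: 267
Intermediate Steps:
Function('L')(r, O) = Add(r, Mul(2, O)) (Function('L')(r, O) = Add(Add(O, r), O) = Add(r, Mul(2, O)))
Mul(-1, Function('L')(-217, -25)) = Mul(-1, Add(-217, Mul(2, -25))) = Mul(-1, Add(-217, -50)) = Mul(-1, -267) = 267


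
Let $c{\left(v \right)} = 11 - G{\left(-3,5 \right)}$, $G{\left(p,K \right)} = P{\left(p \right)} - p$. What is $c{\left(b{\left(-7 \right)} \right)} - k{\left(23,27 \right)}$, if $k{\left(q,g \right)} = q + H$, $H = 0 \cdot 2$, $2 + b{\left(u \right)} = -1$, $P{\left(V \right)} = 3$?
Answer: $-18$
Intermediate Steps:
$b{\left(u \right)} = -3$ ($b{\left(u \right)} = -2 - 1 = -3$)
$H = 0$
$k{\left(q,g \right)} = q$ ($k{\left(q,g \right)} = q + 0 = q$)
$G{\left(p,K \right)} = 3 - p$
$c{\left(v \right)} = 5$ ($c{\left(v \right)} = 11 - \left(3 - -3\right) = 11 - \left(3 + 3\right) = 11 - 6 = 5$)
$c{\left(b{\left(-7 \right)} \right)} - k{\left(23,27 \right)} = 5 - 23 = -18$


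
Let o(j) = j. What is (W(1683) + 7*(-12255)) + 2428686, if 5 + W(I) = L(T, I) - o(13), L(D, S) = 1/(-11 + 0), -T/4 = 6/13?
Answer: 25771712/11 ≈ 2.3429e+6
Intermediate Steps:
T = -24/13 ≈ -1.8462
L(D, S) = -1/11 (L(D, S) = 1/(-11) = -1/11)
W(I) = -199/11 (W(I) = -5 + (-1/11 - 1*13) = -5 + (-1/11 - 13) = -5 - 144/11 = -199/11)
(W(1683) + 7*(-12255)) + 2428686 = (-199/11 + 7*(-12255)) + 2428686 = (-199/11 - 85785) + 2428686 = -943834/11 + 2428686 = 25771712/11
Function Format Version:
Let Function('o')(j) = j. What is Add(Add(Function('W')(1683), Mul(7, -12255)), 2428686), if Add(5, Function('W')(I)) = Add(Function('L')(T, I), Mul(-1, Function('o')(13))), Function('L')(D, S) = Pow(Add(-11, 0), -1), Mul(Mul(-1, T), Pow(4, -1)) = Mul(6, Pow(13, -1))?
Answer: Rational(25771712, 11) ≈ 2.3429e+6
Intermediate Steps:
T = Rational(-24, 13) (T = Mul(-4, Mul(6, Pow(13, -1))) = Mul(-4, Mul(6, Rational(1, 13))) = Mul(-4, Rational(6, 13)) = Rational(-24, 13) ≈ -1.8462)
Function('L')(D, S) = Rational(-1, 11) (Function('L')(D, S) = Pow(-11, -1) = Rational(-1, 11))
Function('W')(I) = Rational(-199, 11) (Function('W')(I) = Add(-5, Add(Rational(-1, 11), Mul(-1, 13))) = Add(-5, Add(Rational(-1, 11), -13)) = Add(-5, Rational(-144, 11)) = Rational(-199, 11))
Add(Add(Function('W')(1683), Mul(7, -12255)), 2428686) = Add(Add(Rational(-199, 11), Mul(7, -12255)), 2428686) = Add(Add(Rational(-199, 11), -85785), 2428686) = Add(Rational(-943834, 11), 2428686) = Rational(25771712, 11)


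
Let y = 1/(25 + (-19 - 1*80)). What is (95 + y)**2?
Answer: 49406841/5476 ≈ 9022.4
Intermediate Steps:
y = -1/74 (y = 1/(25 + (-19 - 80)) = 1/(25 - 99) = 1/(-74) = -1/74 ≈ -0.013514)
(95 + y)**2 = (95 - 1/74)**2 = (7029/74)**2 = 49406841/5476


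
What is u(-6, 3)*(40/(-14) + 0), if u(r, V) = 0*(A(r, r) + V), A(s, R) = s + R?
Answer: 0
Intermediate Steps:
A(s, R) = R + s
u(r, V) = 0 (u(r, V) = 0*((r + r) + V) = 0*(2*r + V) = 0*(V + 2*r) = 0)
u(-6, 3)*(40/(-14) + 0) = 0*(40/(-14) + 0) = 0*(40*(-1/14) + 0) = 0*(-20/7 + 0) = 0*(-20/7) = 0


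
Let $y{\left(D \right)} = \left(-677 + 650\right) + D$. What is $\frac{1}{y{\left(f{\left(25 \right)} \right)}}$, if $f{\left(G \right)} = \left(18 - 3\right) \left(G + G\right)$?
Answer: $\frac{1}{723} \approx 0.0013831$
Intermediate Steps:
$f{\left(G \right)} = 30 G$ ($f{\left(G \right)} = 15 \cdot 2 G = 30 G$)
$y{\left(D \right)} = -27 + D$
$\frac{1}{y{\left(f{\left(25 \right)} \right)}} = \frac{1}{-27 + 30 \cdot 25} = \frac{1}{-27 + 750} = \frac{1}{723}$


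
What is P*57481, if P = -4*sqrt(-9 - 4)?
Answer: -229924*I*sqrt(13) ≈ -8.29e+5*I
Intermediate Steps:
P = -4*I*sqrt(13) ≈ -14.422*I
P*57481 = -4*I*sqrt(13)*57481 = -229924*I*sqrt(13)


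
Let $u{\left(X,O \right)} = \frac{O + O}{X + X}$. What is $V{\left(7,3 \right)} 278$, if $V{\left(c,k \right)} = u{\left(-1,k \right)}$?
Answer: $-834$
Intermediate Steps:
$u{\left(X,O \right)} = \frac{O}{X}$ ($u{\left(X,O \right)} = \frac{2 O}{2 X} = 2 O \frac{1}{2 X} = \frac{O}{X}$)
$V{\left(c,k \right)} = - k$ ($V{\left(c,k \right)} = \frac{k}{-1} = k \left(-1\right) = - k$)
$V{\left(7,3 \right)} 278 = \left(-1\right) 3 \cdot 278 = \left(-3\right) 278 = -834$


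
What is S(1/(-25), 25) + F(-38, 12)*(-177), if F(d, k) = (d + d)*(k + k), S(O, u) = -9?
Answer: 322839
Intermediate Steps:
F(d, k) = 4*d*k (F(d, k) = (2*d)*(2*k) = 4*d*k)
S(1/(-25), 25) + F(-38, 12)*(-177) = -9 + (4*(-38)*12)*(-177) = -9 - 1824*(-177) = -9 + 322848 = 322839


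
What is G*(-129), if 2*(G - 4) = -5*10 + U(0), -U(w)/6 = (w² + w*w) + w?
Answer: 2709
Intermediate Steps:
U(w) = -12*w² - 6*w (U(w) = -6*((w² + w*w) + w) = -6*((w² + w²) + w) = -6*(2*w² + w) = -6*(w + 2*w²) = -12*w² - 6*w)
G = -21 (G = 4 + (-5*10 - 6*0*(1 + 2*0))/2 = 4 + (-50 - 6*0*(1 + 0))/2 = 4 + (-50 - 6*0*1)/2 = 4 + (-50 + 0)/2 = 4 + (½)*(-50) = 4 - 25 = -21)
G*(-129) = -21*(-129) = 2709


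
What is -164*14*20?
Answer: -45920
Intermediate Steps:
-164*14*20 = -82*28*20 = -2296*20 = -45920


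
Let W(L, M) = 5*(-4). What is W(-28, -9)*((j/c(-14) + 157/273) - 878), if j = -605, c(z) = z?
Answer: 4554790/273 ≈ 16684.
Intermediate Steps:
W(L, M) = -20
W(-28, -9)*((j/c(-14) + 157/273) - 878) = -20*((-605/(-14) + 157/273) - 878) = -20*((-605*(-1/14) + 157*(1/273)) - 878) = -20*((605/14 + 157/273) - 878) = -20*(23909/546 - 878) = -20*(-455479/546) = 4554790/273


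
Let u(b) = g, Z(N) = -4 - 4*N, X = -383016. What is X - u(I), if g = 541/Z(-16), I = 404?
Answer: -22981501/60 ≈ -3.8303e+5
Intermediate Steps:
g = 541/60 (g = 541/(-4 - 4*(-16)) = 541/(-4 + 64) = 541/60 ≈ 9.0167)
u(b) = 541/60
X - u(I) = -383016 - 1*541/60 = -383016 - 541/60 = -22981501/60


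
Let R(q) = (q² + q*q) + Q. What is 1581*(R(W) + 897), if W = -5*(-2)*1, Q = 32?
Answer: 1784949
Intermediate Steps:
W = 10 (W = 10*1 = 10)
R(q) = 32 + 2*q² (R(q) = (q² + q*q) + 32 = (q² + q²) + 32 = 2*q² + 32 = 32 + 2*q²)
1581*(R(W) + 897) = 1581*((32 + 2*10²) + 897) = 1581*((32 + 2*100) + 897) = 1581*((32 + 200) + 897) = 1581*(232 + 897) = 1581*1129 = 1784949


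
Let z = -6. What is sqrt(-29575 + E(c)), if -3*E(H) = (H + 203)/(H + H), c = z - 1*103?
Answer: I*sqrt(3162409806)/327 ≈ 171.97*I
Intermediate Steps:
c = -109 (c = -6 - 1*103 = -6 - 103 = -109)
E(H) = -(203 + H)/(6*H) (E(H) = -(H + 203)/(3*(H + H)) = -(203 + H)/(3*(2*H)) = -(203 + H)*1/(2*H)/3 = -(203 + H)/(6*H))
sqrt(-29575 + E(c)) = sqrt(-29575 + (1/6)*(-203 - 1*(-109))/(-109)) = sqrt(-29575 + (1/6)*(-1/109)*(-203 + 109)) = sqrt(-29575 + (1/6)*(-1/109)*(-94)) = sqrt(-29575 + 47/327) = sqrt(-9670978/327) = I*sqrt(3162409806)/327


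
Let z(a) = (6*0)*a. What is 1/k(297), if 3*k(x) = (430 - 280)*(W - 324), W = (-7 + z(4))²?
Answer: -1/13750 ≈ -7.2727e-5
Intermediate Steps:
z(a) = 0 (z(a) = 0*a = 0)
W = 49 (W = (-7 + 0)² = (-7)² = 49)
k(x) = -13750 (k(x) = ((430 - 280)*(49 - 324))/3 = (150*(-275))/3 = (⅓)*(-41250) = -13750)
1/k(297) = 1/(-13750) = -1/13750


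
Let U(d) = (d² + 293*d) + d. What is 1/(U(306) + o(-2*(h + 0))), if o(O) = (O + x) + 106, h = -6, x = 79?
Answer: 1/183797 ≈ 5.4408e-6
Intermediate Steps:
U(d) = d² + 294*d
o(O) = 185 + O (o(O) = (O + 79) + 106 = (79 + O) + 106 = 185 + O)
1/(U(306) + o(-2*(h + 0))) = 1/(306*(294 + 306) + (185 - 2*(-6 + 0))) = 1/(306*600 + (185 - 2*(-6))) = 1/(183600 + (185 + 12)) = 1/(183600 + 197) = 1/183797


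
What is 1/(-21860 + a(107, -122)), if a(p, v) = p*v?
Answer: -1/34914 ≈ -2.8642e-5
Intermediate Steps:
1/(-21860 + a(107, -122)) = 1/(-21860 + 107*(-122)) = 1/(-21860 - 13054) = 1/(-34914) = -1/34914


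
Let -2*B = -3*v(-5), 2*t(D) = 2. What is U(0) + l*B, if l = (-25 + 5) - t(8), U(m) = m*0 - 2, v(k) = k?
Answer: 311/2 ≈ 155.50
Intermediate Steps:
t(D) = 1 (t(D) = (½)*2 = 1)
U(m) = -2 (U(m) = 0 - 2 = -2)
l = -21 (l = (-25 + 5) - 1*1 = -20 - 1 = -21)
B = -15/2 (B = -(-3)*(-5)/2 = -½*15 = -15/2 ≈ -7.5000)
U(0) + l*B = -2 - 21*(-15/2) = -2 + 315/2 = 311/2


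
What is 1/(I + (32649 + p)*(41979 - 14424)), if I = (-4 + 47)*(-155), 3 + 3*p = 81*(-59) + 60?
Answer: 1/856264960 ≈ 1.1679e-9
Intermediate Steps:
p = -1574 (p = -1 + (81*(-59) + 60)/3 = -1 + (-4779 + 60)/3 = -1 + (⅓)*(-4719) = -1 - 1573 = -1574)
I = -6665 (I = 43*(-155) = -6665)
1/(I + (32649 + p)*(41979 - 14424)) = 1/(-6665 + (32649 - 1574)*(41979 - 14424)) = 1/(-6665 + 31075*27555) = 1/(-6665 + 856271625) = 1/856264960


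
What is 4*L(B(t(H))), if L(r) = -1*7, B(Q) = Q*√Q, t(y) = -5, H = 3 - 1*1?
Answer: -28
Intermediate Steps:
H = 2 (H = 3 - 1 = 2)
B(Q) = Q^(3/2)
L(r) = -7
4*L(B(t(H))) = 4*(-7) = -28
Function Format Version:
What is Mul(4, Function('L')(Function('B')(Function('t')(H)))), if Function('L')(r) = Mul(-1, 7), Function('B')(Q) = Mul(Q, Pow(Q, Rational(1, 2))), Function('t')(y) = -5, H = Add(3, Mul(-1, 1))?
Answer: -28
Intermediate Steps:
H = 2 (H = Add(3, -1) = 2)
Function('B')(Q) = Pow(Q, Rational(3, 2))
Function('L')(r) = -7
Mul(4, Function('L')(Function('B')(Function('t')(H)))) = Mul(4, -7) = -28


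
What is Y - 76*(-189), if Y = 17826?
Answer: 32190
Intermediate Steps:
Y - 76*(-189) = 17826 - 76*(-189) = 17826 + 14364 = 32190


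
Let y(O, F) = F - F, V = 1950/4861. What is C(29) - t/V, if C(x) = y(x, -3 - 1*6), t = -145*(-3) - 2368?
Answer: 9396313/1950 ≈ 4818.6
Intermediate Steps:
t = -1933 (t = 435 - 2368 = -1933)
V = 1950/4861 (V = 1950*(1/4861) = 1950/4861 ≈ 0.40115)
y(O, F) = 0
C(x) = 0
C(29) - t/V = 0 - (-1933)/1950/4861 = 0 - (-1933)*4861/1950 = 0 - 1*(-9396313/1950) = 0 + 9396313/1950 = 9396313/1950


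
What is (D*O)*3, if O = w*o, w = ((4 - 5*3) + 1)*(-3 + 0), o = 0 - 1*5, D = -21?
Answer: 9450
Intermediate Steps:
o = -5 (o = 0 - 5 = -5)
w = 30 (w = ((4 - 15) + 1)*(-3) = (-11 + 1)*(-3) = -10*(-3) = 30)
O = -150 (O = 30*(-5) = -150)
(D*O)*3 = -21*(-150)*3 = 3150*3 = 9450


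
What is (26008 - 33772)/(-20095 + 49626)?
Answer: -7764/29531 ≈ -0.26291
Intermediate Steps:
(26008 - 33772)/(-20095 + 49626) = -7764/29531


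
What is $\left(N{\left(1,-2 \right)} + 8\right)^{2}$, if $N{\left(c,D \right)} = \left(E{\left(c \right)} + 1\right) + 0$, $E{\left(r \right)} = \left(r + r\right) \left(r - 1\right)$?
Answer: $81$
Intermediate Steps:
$E{\left(r \right)} = 2 r \left(-1 + r\right)$
$N{\left(c,D \right)} = 1 + 2 c \left(-1 + c\right)$ ($N{\left(c,D \right)} = \left(2 c \left(-1 + c\right) + 1\right) + 0 = \left(1 + 2 c \left(-1 + c\right)\right) + 0 = 1 + 2 c \left(-1 + c\right)$)
$\left(N{\left(1,-2 \right)} + 8\right)^{2} = \left(\left(1 + 2 \cdot 1 \left(-1 + 1\right)\right) + 8\right)^{2} = \left(\left(1 + 2 \cdot 1 \cdot 0\right) + 8\right)^{2} = \left(\left(1 + 0\right) + 8\right)^{2} = \left(1 + 8\right)^{2} = 9^{2} = 81$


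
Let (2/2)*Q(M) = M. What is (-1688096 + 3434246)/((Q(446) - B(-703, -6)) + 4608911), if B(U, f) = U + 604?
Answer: 873075/2304728 ≈ 0.37882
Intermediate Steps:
B(U, f) = 604 + U
Q(M) = M
(-1688096 + 3434246)/((Q(446) - B(-703, -6)) + 4608911) = (-1688096 + 3434246)/((446 - (604 - 703)) + 4608911) = 1746150/((446 - 1*(-99)) + 4608911) = 1746150/((446 + 99) + 4608911) = 1746150/(545 + 4608911) = 1746150/4609456 = 1746150*(1/4609456) = 873075/2304728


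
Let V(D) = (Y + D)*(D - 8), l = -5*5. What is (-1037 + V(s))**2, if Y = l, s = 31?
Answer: 808201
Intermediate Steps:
l = -25
Y = -25
V(D) = (-25 + D)*(-8 + D) (V(D) = (-25 + D)*(D - 8) = (-25 + D)*(-8 + D))
(-1037 + V(s))**2 = (-1037 + (200 + 31**2 - 33*31))**2 = (-1037 + (200 + 961 - 1023))**2 = (-1037 + 138)**2 = (-899)**2 = 808201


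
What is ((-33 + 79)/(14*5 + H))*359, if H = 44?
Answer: 8257/57 ≈ 144.86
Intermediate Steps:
((-33 + 79)/(14*5 + H))*359 = ((-33 + 79)/(14*5 + 44))*359 = (46/(70 + 44))*359 = (46/114)*359 = (46*(1/114))*359 = (23/57)*359 = 8257/57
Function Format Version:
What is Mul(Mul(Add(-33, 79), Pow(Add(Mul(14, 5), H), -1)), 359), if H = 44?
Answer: Rational(8257, 57) ≈ 144.86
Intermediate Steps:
Mul(Mul(Add(-33, 79), Pow(Add(Mul(14, 5), H), -1)), 359) = Mul(Mul(Add(-33, 79), Pow(Add(Mul(14, 5), 44), -1)), 359) = Mul(Mul(46, Pow(Add(70, 44), -1)), 359) = Mul(Mul(46, Pow(114, -1)), 359) = Mul(Mul(46, Rational(1, 114)), 359) = Mul(Rational(23, 57), 359) = Rational(8257, 57)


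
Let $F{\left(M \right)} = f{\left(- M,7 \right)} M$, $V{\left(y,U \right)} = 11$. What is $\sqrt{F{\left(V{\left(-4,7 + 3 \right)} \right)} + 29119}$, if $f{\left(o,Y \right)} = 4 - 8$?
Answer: $5 \sqrt{1163} \approx 170.51$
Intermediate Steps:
$f{\left(o,Y \right)} = -4$ ($f{\left(o,Y \right)} = 4 - 8 = -4$)
$F{\left(M \right)} = - 4 M$
$\sqrt{F{\left(V{\left(-4,7 + 3 \right)} \right)} + 29119} = \sqrt{\left(-4\right) 11 + 29119} = \sqrt{-44 + 29119} = \sqrt{29075} = 5 \sqrt{1163}$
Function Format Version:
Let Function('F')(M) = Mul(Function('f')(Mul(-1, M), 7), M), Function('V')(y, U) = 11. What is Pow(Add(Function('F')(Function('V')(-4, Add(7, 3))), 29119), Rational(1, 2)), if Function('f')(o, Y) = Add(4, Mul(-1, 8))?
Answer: Mul(5, Pow(1163, Rational(1, 2))) ≈ 170.51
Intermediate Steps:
Function('f')(o, Y) = -4 (Function('f')(o, Y) = Add(4, -8) = -4)
Function('F')(M) = Mul(-4, M)
Pow(Add(Function('F')(Function('V')(-4, Add(7, 3))), 29119), Rational(1, 2)) = Pow(Add(Mul(-4, 11), 29119), Rational(1, 2)) = Pow(Add(-44, 29119), Rational(1, 2)) = Pow(29075, Rational(1, 2)) = Mul(5, Pow(1163, Rational(1, 2)))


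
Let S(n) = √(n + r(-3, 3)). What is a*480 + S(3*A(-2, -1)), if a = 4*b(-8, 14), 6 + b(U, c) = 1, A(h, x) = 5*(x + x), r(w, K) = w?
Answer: -9600 + I*√33 ≈ -9600.0 + 5.7446*I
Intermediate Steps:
A(h, x) = 10*x (A(h, x) = 5*(2*x) = 10*x)
b(U, c) = -5 (b(U, c) = -6 + 1 = -5)
S(n) = √(-3 + n) (S(n) = √(n - 3) = √(-3 + n))
a = -20 (a = 4*(-5) = -20)
a*480 + S(3*A(-2, -1)) = -20*480 + √(-3 + 3*(10*(-1))) = -9600 + √(-3 + 3*(-10)) = -9600 + √(-3 - 30) = -9600 + √(-33) = -9600 + I*√33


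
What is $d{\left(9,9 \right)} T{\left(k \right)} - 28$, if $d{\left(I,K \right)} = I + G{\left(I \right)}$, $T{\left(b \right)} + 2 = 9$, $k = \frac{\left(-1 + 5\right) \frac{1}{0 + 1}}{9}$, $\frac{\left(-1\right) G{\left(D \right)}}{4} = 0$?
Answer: $35$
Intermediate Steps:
$G{\left(D \right)} = 0$ ($G{\left(D \right)} = \left(-4\right) 0 = 0$)
$k = \frac{4}{9}$ ($k = \frac{4}{1} \cdot \frac{1}{9} = 4 \cdot 1 \cdot \frac{1}{9} = 4 \cdot \frac{1}{9} = \frac{4}{9} \approx 0.44444$)
$T{\left(b \right)} = 7$ ($T{\left(b \right)} = -2 + 9 = 7$)
$d{\left(I,K \right)} = I$ ($d{\left(I,K \right)} = I + 0 = I$)
$d{\left(9,9 \right)} T{\left(k \right)} - 28 = 9 \cdot 7 - 28 = 63 - 28 = 35$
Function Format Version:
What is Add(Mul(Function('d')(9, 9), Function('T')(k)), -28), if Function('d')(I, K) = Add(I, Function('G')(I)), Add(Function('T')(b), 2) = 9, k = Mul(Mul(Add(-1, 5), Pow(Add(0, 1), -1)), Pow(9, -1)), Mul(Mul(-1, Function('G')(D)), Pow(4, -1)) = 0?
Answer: 35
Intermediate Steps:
Function('G')(D) = 0 (Function('G')(D) = Mul(-4, 0) = 0)
k = Rational(4, 9) (k = Mul(Mul(4, Pow(1, -1)), Rational(1, 9)) = Mul(Mul(4, 1), Rational(1, 9)) = Mul(4, Rational(1, 9)) = Rational(4, 9) ≈ 0.44444)
Function('T')(b) = 7 (Function('T')(b) = Add(-2, 9) = 7)
Function('d')(I, K) = I (Function('d')(I, K) = Add(I, 0) = I)
Add(Mul(Function('d')(9, 9), Function('T')(k)), -28) = Add(Mul(9, 7), -28) = Add(63, -28) = 35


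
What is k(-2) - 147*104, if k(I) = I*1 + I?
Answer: -15292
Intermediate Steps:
k(I) = 2*I (k(I) = I + I = 2*I)
k(-2) - 147*104 = 2*(-2) - 147*104 = -4 - 15288 = -15292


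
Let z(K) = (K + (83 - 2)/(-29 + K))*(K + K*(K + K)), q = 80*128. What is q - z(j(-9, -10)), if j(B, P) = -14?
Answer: 698494/43 ≈ 16244.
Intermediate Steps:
q = 10240
z(K) = (K + 2*K²)*(K + 81/(-29 + K)) (z(K) = (K + 81/(-29 + K))*(K + K*(2*K)) = (K + 81/(-29 + K))*(K + 2*K²) = (K + 2*K²)*(K + 81/(-29 + K)))
q - z(j(-9, -10)) = 10240 - (-14)*(81 - 57*(-14)² + 2*(-14)³ + 133*(-14))/(-29 - 14) = 10240 - (-14)*(81 - 57*196 + 2*(-2744) - 1862)/(-43) = 10240 - (-14)*(-1)*(81 - 11172 - 5488 - 1862)/43 = 10240 - (-14)*(-1)*(-18441)/43 = 10240 - 1*(-258174/43) = 10240 + 258174/43 = 698494/43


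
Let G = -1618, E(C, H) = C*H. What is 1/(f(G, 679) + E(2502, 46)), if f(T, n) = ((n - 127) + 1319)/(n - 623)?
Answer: 56/6447023 ≈ 8.6862e-6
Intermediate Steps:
f(T, n) = (1192 + n)/(-623 + n) (f(T, n) = ((-127 + n) + 1319)/(-623 + n) = (1192 + n)/(-623 + n))
1/(f(G, 679) + E(2502, 46)) = 1/((1192 + 679)/(-623 + 679) + 2502*46) = 1/(1871/56 + 115092) = 1/(6447023/56) = 56/6447023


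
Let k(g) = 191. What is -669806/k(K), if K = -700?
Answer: -669806/191 ≈ -3506.8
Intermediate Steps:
-669806/k(K) = -669806/191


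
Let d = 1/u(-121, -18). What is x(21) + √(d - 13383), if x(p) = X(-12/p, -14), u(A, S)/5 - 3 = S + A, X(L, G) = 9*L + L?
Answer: -40/7 + I*√1547074970/340 ≈ -5.7143 + 115.68*I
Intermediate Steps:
X(L, G) = 10*L
u(A, S) = 15 + 5*A + 5*S (u(A, S) = 15 + 5*(S + A) = 15 + 5*(A + S) = 15 + (5*A + 5*S) = 15 + 5*A + 5*S)
x(p) = -120/p (x(p) = 10*(-12/p) = -120/p)
d = -1/680 (d = 1/(15 + 5*(-121) + 5*(-18)) = 1/(15 - 605 - 90) = 1/(-680) = -1/680 ≈ -0.0014706)
x(21) + √(d - 13383) = -120/21 + √(-1/680 - 13383) = -120*1/21 + √(-9100441/680) = -40/7 + I*√1547074970/340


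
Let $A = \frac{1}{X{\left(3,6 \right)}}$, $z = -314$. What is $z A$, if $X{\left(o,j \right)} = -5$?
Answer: $\frac{314}{5} \approx 62.8$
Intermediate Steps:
$A = - \frac{1}{5}$ ($A = \frac{1}{-5} = - \frac{1}{5} \approx -0.2$)
$z A = \left(-314\right) \left(- \frac{1}{5}\right) = \frac{314}{5}$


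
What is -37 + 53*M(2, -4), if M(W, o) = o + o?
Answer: -461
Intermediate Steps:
M(W, o) = 2*o
-37 + 53*M(2, -4) = -37 + 53*(2*(-4)) = -37 + 53*(-8) = -37 - 424 = -461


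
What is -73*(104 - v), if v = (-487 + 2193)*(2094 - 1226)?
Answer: 108091392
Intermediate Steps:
v = 1480808 (v = 1706*868 = 1480808)
-73*(104 - v) = -73*(104 - 1*1480808) = -73*(104 - 1480808) = -73*(-1480704) = 108091392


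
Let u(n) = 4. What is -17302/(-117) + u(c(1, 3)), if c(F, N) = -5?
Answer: 17770/117 ≈ 151.88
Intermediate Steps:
-17302/(-117) + u(c(1, 3)) = -17302/(-117) + 4 = -17302*(-1)/117 + 4 = -41*(-422/117) + 4 = 17302/117 + 4 = 17770/117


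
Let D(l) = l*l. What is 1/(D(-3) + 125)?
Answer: 1/134 ≈ 0.0074627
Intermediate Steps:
D(l) = l²
1/(D(-3) + 125) = 1/((-3)² + 125) = 1/(9 + 125) = 1/134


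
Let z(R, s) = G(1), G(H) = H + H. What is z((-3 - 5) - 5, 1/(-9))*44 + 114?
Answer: 202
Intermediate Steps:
G(H) = 2*H
z(R, s) = 2 (z(R, s) = 2*1 = 2)
z((-3 - 5) - 5, 1/(-9))*44 + 114 = 2*44 + 114 = 88 + 114 = 202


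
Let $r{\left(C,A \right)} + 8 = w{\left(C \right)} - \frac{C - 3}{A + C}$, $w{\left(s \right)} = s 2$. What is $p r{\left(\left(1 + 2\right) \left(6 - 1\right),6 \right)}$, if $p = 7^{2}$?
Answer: $1050$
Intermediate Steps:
$w{\left(s \right)} = 2 s$
$p = 49$
$r{\left(C,A \right)} = -8 + 2 C - \frac{-3 + C}{A + C}$ ($r{\left(C,A \right)} = -8 + \left(2 C - \frac{C - 3}{A + C}\right) = -8 + \left(2 C - \frac{-3 + C}{A + C}\right) = -8 + 2 C - \frac{-3 + C}{A + C}$)
$p r{\left(\left(1 + 2\right) \left(6 - 1\right),6 \right)} = 49 \frac{3 - 9 \left(1 + 2\right) \left(6 - 1\right) - 48 + 2 \left(\left(1 + 2\right) \left(6 - 1\right)\right)^{2} + 2 \cdot 6 \left(1 + 2\right) \left(6 - 1\right)}{6 + \left(1 + 2\right) \left(6 - 1\right)} = 49 \frac{3 - 9 \cdot 3 \cdot 5 - 48 + 2 \left(3 \cdot 5\right)^{2} + 2 \cdot 6 \cdot 3 \cdot 5}{6 + 3 \cdot 5} = 49 \frac{3 - 135 - 48 + 2 \cdot 15^{2} + 2 \cdot 6 \cdot 15}{6 + 15} = 49 \frac{3 - 135 - 48 + 2 \cdot 225 + 180}{21} = 49 \frac{3 - 135 - 48 + 450 + 180}{21} = 49 \cdot \frac{1}{21} \cdot 450 = 49 \cdot \frac{150}{7} = 1050$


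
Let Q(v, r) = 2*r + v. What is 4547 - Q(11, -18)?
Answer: 4572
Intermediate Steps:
Q(v, r) = v + 2*r
4547 - Q(11, -18) = 4547 - (11 + 2*(-18)) = 4547 - (11 - 36) = 4547 - 1*(-25) = 4547 + 25 = 4572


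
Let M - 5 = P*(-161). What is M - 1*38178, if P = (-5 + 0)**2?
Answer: -42198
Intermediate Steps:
P = 25 (P = (-5)**2 = 25)
M = -4020 (M = 5 + 25*(-161) = 5 - 4025 = -4020)
M - 1*38178 = -4020 - 1*38178 = -4020 - 38178 = -42198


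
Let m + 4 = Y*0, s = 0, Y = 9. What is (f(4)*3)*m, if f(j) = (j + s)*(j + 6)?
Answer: -480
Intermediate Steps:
f(j) = j*(6 + j) (f(j) = (j + 0)*(j + 6) = j*(6 + j))
m = -4 (m = -4 + 9*0 = -4 + 0 = -4)
(f(4)*3)*m = ((4*(6 + 4))*3)*(-4) = ((4*10)*3)*(-4) = (40*3)*(-4) = 120*(-4) = -480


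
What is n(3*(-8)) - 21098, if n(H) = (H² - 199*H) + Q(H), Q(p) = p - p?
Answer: -15746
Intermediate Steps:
Q(p) = 0
n(H) = H² - 199*H (n(H) = (H² - 199*H) + 0 = H² - 199*H)
n(3*(-8)) - 21098 = (3*(-8))*(-199 + 3*(-8)) - 21098 = -24*(-199 - 24) - 21098 = -24*(-223) - 21098 = 5352 - 21098 = -15746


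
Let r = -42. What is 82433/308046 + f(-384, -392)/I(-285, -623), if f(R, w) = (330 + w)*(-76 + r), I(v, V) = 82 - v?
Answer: 2283917447/113052882 ≈ 20.202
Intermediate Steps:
f(R, w) = -38940 - 118*w (f(R, w) = (330 + w)*(-76 - 42) = (330 + w)*(-118) = -38940 - 118*w)
82433/308046 + f(-384, -392)/I(-285, -623) = 82433/308046 + (-38940 - 118*(-392))/(82 - 1*(-285)) = 82433*(1/308046) + (-38940 + 46256)/(82 + 285) = 82433/308046 + 7316/367 = 2283917447/113052882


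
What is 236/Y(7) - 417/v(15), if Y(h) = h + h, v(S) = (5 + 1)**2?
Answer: 443/84 ≈ 5.2738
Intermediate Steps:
v(S) = 36 (v(S) = 6**2 = 36)
Y(h) = 2*h
236/Y(7) - 417/v(15) = 236/((2*7)) - 417/36 = 236/14 - 417*1/36 = 236*(1/14) - 139/12 = 118/7 - 139/12 = 443/84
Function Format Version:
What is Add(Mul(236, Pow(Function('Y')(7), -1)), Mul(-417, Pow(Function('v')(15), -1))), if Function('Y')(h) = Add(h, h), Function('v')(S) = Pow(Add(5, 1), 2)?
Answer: Rational(443, 84) ≈ 5.2738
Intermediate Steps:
Function('v')(S) = 36 (Function('v')(S) = Pow(6, 2) = 36)
Function('Y')(h) = Mul(2, h)
Add(Mul(236, Pow(Function('Y')(7), -1)), Mul(-417, Pow(Function('v')(15), -1))) = Add(Mul(236, Pow(Mul(2, 7), -1)), Mul(-417, Pow(36, -1))) = Add(Mul(236, Pow(14, -1)), Mul(-417, Rational(1, 36))) = Add(Mul(236, Rational(1, 14)), Rational(-139, 12)) = Add(Rational(118, 7), Rational(-139, 12)) = Rational(443, 84)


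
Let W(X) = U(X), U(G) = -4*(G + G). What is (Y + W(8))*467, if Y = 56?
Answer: -3736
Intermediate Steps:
U(G) = -8*G
W(X) = -8*X
(Y + W(8))*467 = (56 - 8*8)*467 = (56 - 64)*467 = -8*467 = -3736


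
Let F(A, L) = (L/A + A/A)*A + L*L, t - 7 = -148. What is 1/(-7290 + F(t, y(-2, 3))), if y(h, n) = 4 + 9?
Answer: -1/7249 ≈ -0.00013795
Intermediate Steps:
y(h, n) = 13
t = -141 (t = 7 - 148 = -141)
F(A, L) = L**2 + A*(1 + L/A) (F(A, L) = (L/A + 1)*A + L**2 = (1 + L/A)*A + L**2 = A*(1 + L/A) + L**2 = L**2 + A*(1 + L/A))
1/(-7290 + F(t, y(-2, 3))) = 1/(-7290 + (-141 + 13 + 13**2)) = 1/(-7290 + (-141 + 13 + 169)) = 1/(-7290 + 41) = 1/(-7249) = -1/7249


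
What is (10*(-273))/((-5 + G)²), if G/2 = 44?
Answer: -2730/6889 ≈ -0.39628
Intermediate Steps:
G = 88 (G = 2*44 = 88)
(10*(-273))/((-5 + G)²) = (10*(-273))/((-5 + 88)²) = -2730/(83²) = -2730/6889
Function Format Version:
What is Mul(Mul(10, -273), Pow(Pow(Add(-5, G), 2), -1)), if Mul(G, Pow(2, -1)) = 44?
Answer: Rational(-2730, 6889) ≈ -0.39628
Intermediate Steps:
G = 88 (G = Mul(2, 44) = 88)
Mul(Mul(10, -273), Pow(Pow(Add(-5, G), 2), -1)) = Mul(Mul(10, -273), Pow(Pow(Add(-5, 88), 2), -1)) = Mul(-2730, Pow(Pow(83, 2), -1)) = Mul(-2730, Pow(6889, -1)) = Mul(-2730, Rational(1, 6889)) = Rational(-2730, 6889)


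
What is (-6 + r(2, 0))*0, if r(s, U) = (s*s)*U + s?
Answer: 0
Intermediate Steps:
r(s, U) = s + U*s² (r(s, U) = s²*U + s = U*s² + s = s + U*s²)
(-6 + r(2, 0))*0 = (-6 + 2*(1 + 0*2))*0 = (-6 + 2*(1 + 0))*0 = (-6 + 2*1)*0 = (-6 + 2)*0 = -4*0 = 0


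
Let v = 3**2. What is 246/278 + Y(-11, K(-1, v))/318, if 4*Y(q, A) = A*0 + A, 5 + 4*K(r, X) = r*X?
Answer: 311939/353616 ≈ 0.88214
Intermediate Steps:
v = 9
K(r, X) = -5/4 + X*r/4 (K(r, X) = -5/4 + (r*X)/4 = -5/4 + (X*r)/4 = -5/4 + X*r/4)
Y(q, A) = A/4 (Y(q, A) = (A*0 + A)/4 = (0 + A)/4 = A/4)
246/278 + Y(-11, K(-1, v))/318 = 246/278 + ((-5/4 + (1/4)*9*(-1))/4)/318 = 246*(1/278) + ((-5/4 - 9/4)/4)*(1/318) = 123/139 + ((1/4)*(-7/2))*(1/318) = 123/139 - 7/8*1/318 = 123/139 - 7/2544 = 311939/353616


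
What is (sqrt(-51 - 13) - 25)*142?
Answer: -3550 + 1136*I ≈ -3550.0 + 1136.0*I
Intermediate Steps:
(sqrt(-51 - 13) - 25)*142 = (sqrt(-64) - 25)*142 = (8*I - 25)*142 = (-25 + 8*I)*142 = -3550 + 1136*I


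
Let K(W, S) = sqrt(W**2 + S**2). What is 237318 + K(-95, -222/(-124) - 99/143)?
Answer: 237318 + 25*sqrt(9381997)/806 ≈ 2.3741e+5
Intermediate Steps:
K(W, S) = sqrt(S**2 + W**2)
237318 + K(-95, -222/(-124) - 99/143) = 237318 + sqrt((-222/(-124) - 99/143)**2 + (-95)**2) = 237318 + sqrt((-222*(-1/124) - 99*1/143)**2 + 9025) = 237318 + sqrt((111/62 - 9/13)**2 + 9025) = 237318 + sqrt((885/806)**2 + 9025) = 237318 + sqrt(783225/649636 + 9025) = 237318 + sqrt(5863748125/649636) = 237318 + 25*sqrt(9381997)/806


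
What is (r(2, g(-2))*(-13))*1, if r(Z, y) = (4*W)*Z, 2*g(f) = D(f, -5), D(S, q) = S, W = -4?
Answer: 416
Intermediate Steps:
g(f) = f/2
r(Z, y) = -16*Z (r(Z, y) = (4*(-4))*Z = -16*Z)
(r(2, g(-2))*(-13))*1 = (-16*2*(-13))*1 = -32*(-13)*1 = 416*1 = 416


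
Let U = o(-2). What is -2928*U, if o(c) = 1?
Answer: -2928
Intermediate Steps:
U = 1
-2928*U = -2928*1 = -2928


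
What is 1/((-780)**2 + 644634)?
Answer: 1/1253034 ≈ 7.9806e-7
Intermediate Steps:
1/((-780)**2 + 644634) = 1/(608400 + 644634) = 1/1253034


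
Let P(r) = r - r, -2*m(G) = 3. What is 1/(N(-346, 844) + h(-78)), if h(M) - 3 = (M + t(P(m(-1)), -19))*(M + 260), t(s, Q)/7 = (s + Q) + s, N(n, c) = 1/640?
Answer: -640/24575359 ≈ -2.6042e-5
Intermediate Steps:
m(G) = -3/2 (m(G) = -1/2*3 = -3/2)
N(n, c) = 1/640
P(r) = 0
t(s, Q) = 7*Q + 14*s (t(s, Q) = 7*((s + Q) + s) = 7*((Q + s) + s) = 7*(Q + 2*s) = 7*Q + 14*s)
h(M) = 3 + (-133 + M)*(260 + M) (h(M) = 3 + (M + (7*(-19) + 14*0))*(M + 260) = 3 + (M + (-133 + 0))*(260 + M) = 3 + (M - 133)*(260 + M) = 3 + (-133 + M)*(260 + M))
1/(N(-346, 844) + h(-78)) = 1/(1/640 + (-34577 + (-78)**2 + 127*(-78))) = 1/(1/640 + (-34577 + 6084 - 9906)) = 1/(1/640 - 38399) = 1/(-24575359/640) = -640/24575359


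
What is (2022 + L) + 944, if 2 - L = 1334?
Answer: 1634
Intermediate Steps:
L = -1332 (L = 2 - 1*1334 = 2 - 1334 = -1332)
(2022 + L) + 944 = (2022 - 1332) + 944 = 690 + 944 = 1634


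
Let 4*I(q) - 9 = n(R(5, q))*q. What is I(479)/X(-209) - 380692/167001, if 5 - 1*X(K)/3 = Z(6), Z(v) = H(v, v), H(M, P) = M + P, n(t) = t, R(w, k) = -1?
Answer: 2584019/779338 ≈ 3.3157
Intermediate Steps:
I(q) = 9/4 - q/4 (I(q) = 9/4 + (-q)/4 = 9/4 - q/4)
Z(v) = 2*v (Z(v) = v + v = 2*v)
X(K) = -21 (X(K) = 15 - 6*6 = 15 - 3*12 = 15 - 36 = -21)
I(479)/X(-209) - 380692/167001 = (9/4 - ¼*479)/(-21) - 380692/167001 = (9/4 - 479/4)*(-1/21) - 380692*1/167001 = -235/2*(-1/21) - 380692/167001 = 235/42 - 380692/167001 = 2584019/779338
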